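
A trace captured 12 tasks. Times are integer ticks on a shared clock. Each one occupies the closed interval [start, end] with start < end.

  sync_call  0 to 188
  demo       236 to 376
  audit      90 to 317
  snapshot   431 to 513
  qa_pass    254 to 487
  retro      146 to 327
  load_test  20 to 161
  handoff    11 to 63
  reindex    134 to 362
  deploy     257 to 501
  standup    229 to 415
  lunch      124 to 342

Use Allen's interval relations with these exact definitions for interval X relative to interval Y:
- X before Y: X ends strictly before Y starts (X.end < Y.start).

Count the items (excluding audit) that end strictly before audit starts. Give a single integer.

1

Target audit = [90, 317].
demo [236, 376] → overlapped-by → no.
deploy [257, 501] → overlapped-by → no.
handoff [11, 63] → before → counts.
load_test [20, 161] → overlaps → no.
lunch [124, 342] → overlapped-by → no.
qa_pass [254, 487] → overlapped-by → no.
reindex [134, 362] → overlapped-by → no.
retro [146, 327] → overlapped-by → no.
snapshot [431, 513] → after → no.
standup [229, 415] → overlapped-by → no.
sync_call [0, 188] → overlaps → no.
Total: 1.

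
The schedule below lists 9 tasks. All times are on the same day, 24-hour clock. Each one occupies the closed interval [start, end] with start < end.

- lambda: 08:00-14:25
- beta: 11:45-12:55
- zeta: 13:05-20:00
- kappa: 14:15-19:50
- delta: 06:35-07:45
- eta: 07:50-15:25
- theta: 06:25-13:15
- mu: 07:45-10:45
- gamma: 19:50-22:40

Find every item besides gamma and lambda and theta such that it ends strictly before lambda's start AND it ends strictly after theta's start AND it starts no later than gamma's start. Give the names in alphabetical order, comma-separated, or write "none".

delta

Conditions: its end is strictly before lambda's start (X.end < 08:00) AND its end is strictly after theta's start (X.end > 06:25) AND its start is no later than gamma's start (X.start <= 19:50).
beta: end 12:55 < 08:00? ✗; end 12:55 > 06:25? ✓; start 11:45 <= 19:50? ✓ → no.
delta: end 07:45 < 08:00? ✓; end 07:45 > 06:25? ✓; start 06:35 <= 19:50? ✓ → yes.
eta: end 15:25 < 08:00? ✗; end 15:25 > 06:25? ✓; start 07:50 <= 19:50? ✓ → no.
kappa: end 19:50 < 08:00? ✗; end 19:50 > 06:25? ✓; start 14:15 <= 19:50? ✓ → no.
mu: end 10:45 < 08:00? ✗; end 10:45 > 06:25? ✓; start 07:45 <= 19:50? ✓ → no.
zeta: end 20:00 < 08:00? ✗; end 20:00 > 06:25? ✓; start 13:05 <= 19:50? ✓ → no.
Result: delta.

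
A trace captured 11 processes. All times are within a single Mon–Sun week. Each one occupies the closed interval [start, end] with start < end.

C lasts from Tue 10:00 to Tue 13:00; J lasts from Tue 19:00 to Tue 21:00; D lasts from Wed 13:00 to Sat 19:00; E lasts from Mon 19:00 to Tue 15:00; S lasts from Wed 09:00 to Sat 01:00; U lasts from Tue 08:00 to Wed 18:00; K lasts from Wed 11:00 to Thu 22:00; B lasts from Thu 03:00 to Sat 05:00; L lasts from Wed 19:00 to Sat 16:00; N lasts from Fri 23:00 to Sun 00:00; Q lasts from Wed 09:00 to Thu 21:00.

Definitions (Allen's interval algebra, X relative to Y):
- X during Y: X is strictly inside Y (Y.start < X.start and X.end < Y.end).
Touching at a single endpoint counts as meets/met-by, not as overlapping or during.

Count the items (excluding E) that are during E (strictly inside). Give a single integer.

1

Target E = [Mon 19:00, Tue 15:00].
B [Thu 03:00, Sat 05:00] → after → no.
C [Tue 10:00, Tue 13:00] → during → counts.
D [Wed 13:00, Sat 19:00] → after → no.
J [Tue 19:00, Tue 21:00] → after → no.
K [Wed 11:00, Thu 22:00] → after → no.
L [Wed 19:00, Sat 16:00] → after → no.
N [Fri 23:00, Sun 00:00] → after → no.
Q [Wed 09:00, Thu 21:00] → after → no.
S [Wed 09:00, Sat 01:00] → after → no.
U [Tue 08:00, Wed 18:00] → overlapped-by → no.
Total: 1.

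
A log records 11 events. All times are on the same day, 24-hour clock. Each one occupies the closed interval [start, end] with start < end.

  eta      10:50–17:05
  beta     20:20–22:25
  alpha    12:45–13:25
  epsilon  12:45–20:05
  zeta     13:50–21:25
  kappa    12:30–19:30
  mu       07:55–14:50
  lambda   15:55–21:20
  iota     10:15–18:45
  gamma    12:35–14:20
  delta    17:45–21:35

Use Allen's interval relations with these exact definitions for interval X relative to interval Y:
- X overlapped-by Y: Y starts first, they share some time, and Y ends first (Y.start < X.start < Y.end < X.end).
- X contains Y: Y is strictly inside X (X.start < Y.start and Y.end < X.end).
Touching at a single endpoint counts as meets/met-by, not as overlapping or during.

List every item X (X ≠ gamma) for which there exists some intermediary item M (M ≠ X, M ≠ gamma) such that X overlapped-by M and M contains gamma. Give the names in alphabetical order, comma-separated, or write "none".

delta, epsilon, eta, iota, kappa, lambda, zeta

Target gamma = [12:35, 14:20].
Intermediaries M with M contains gamma: eta, iota, kappa, mu.
Via eta — items with X overlapped-by eta: epsilon, kappa, lambda, zeta.
Via iota — items with X overlapped-by iota: delta, epsilon, kappa, lambda, zeta.
Via kappa — items with X overlapped-by kappa: delta, epsilon, lambda, zeta.
Via mu — items with X overlapped-by mu: epsilon, eta, iota, kappa, zeta.
Union: delta, epsilon, eta, iota, kappa, lambda, zeta.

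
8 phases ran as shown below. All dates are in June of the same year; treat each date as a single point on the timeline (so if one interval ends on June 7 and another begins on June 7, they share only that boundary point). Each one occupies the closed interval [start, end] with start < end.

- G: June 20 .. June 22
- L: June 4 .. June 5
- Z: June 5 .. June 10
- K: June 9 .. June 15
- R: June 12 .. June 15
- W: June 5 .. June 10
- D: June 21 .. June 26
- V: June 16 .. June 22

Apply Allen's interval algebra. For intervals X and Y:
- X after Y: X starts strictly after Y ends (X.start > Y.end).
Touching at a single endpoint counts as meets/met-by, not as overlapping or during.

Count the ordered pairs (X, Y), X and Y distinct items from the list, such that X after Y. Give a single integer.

Checking all 56 ordered pairs for relation 'after'; matching pairs in alphabetical order:
(D, K): D after K ✓
(D, L): D after L ✓
(D, R): D after R ✓
(D, W): D after W ✓
(D, Z): D after Z ✓
(G, K): G after K ✓
(G, L): G after L ✓
(G, R): G after R ✓
(G, W): G after W ✓
(G, Z): G after Z ✓
(K, L): K after L ✓
(R, L): R after L ✓
(R, W): R after W ✓
(R, Z): R after Z ✓
(V, K): V after K ✓
(V, L): V after L ✓
(V, R): V after R ✓
(V, W): V after W ✓
(V, Z): V after Z ✓
Count: 19.

19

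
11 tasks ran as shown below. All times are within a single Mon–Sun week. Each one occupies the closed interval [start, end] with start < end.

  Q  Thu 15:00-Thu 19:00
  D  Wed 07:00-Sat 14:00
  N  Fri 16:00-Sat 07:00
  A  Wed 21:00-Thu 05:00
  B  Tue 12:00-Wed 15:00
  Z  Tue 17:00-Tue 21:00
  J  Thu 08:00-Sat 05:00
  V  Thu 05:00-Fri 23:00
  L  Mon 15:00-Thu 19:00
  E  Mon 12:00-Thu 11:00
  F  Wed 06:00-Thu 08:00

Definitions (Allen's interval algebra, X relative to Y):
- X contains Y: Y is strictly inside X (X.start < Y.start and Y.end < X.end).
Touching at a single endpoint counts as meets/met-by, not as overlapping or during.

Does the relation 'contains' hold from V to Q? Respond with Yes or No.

Yes

V = [Thu 05:00, Fri 23:00], Q = [Thu 15:00, Thu 19:00].
Actual relation of V to Q: contains.
Asked whether 'contains' holds → Yes.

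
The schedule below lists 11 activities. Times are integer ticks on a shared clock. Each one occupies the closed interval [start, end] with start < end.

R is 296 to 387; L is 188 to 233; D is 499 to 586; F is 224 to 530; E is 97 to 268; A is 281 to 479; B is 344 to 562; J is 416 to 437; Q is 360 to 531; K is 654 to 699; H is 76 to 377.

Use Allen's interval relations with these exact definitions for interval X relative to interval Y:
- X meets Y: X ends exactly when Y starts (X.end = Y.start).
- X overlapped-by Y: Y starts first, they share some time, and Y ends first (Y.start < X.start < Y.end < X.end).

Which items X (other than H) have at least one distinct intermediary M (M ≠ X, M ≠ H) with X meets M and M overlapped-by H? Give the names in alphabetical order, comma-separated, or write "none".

none

Target H = [76, 377].
Intermediaries M with M overlapped-by H: A, B, F, Q, R.
Via A — items with X meets A: none.
Via B — items with X meets B: none.
Via F — items with X meets F: none.
Via Q — items with X meets Q: none.
Via R — items with X meets R: none.
Union: none.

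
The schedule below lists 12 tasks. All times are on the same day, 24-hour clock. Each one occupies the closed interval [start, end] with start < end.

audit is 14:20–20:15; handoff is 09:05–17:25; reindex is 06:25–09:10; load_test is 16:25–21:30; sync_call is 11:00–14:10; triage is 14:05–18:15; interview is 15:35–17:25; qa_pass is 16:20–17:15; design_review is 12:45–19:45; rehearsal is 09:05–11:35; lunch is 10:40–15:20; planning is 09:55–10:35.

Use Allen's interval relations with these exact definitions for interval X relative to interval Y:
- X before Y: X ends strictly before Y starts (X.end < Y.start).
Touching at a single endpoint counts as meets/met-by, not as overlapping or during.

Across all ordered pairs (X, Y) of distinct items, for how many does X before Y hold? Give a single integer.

Checking all 132 ordered pairs for relation 'before'; matching pairs in alphabetical order:
(lunch, interview): lunch before interview ✓
(lunch, load_test): lunch before load_test ✓
(lunch, qa_pass): lunch before qa_pass ✓
(planning, audit): planning before audit ✓
(planning, design_review): planning before design_review ✓
(planning, interview): planning before interview ✓
(planning, load_test): planning before load_test ✓
(planning, lunch): planning before lunch ✓
(planning, qa_pass): planning before qa_pass ✓
(planning, sync_call): planning before sync_call ✓
(planning, triage): planning before triage ✓
(rehearsal, audit): rehearsal before audit ✓
(rehearsal, design_review): rehearsal before design_review ✓
(rehearsal, interview): rehearsal before interview ✓
(rehearsal, load_test): rehearsal before load_test ✓
(rehearsal, qa_pass): rehearsal before qa_pass ✓
(rehearsal, triage): rehearsal before triage ✓
(reindex, audit): reindex before audit ✓
(reindex, design_review): reindex before design_review ✓
(reindex, interview): reindex before interview ✓
(reindex, load_test): reindex before load_test ✓
(reindex, lunch): reindex before lunch ✓
(reindex, planning): reindex before planning ✓
(reindex, qa_pass): reindex before qa_pass ✓
... plus 6 further pairs not listed.
Count: 30.

30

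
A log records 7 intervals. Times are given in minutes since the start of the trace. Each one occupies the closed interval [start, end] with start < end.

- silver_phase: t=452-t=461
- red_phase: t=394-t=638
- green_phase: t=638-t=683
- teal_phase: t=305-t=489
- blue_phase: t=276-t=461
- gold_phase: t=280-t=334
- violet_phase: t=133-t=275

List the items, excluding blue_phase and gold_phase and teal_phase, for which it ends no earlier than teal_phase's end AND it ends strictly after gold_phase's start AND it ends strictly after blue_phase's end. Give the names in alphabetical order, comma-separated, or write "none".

Conditions: its end is no earlier than teal_phase's end (X.end >= t=489) AND its end is strictly after gold_phase's start (X.end > t=280) AND its end is strictly after blue_phase's end (X.end > t=461).
green_phase: end t=683 >= t=489? ✓; end t=683 > t=280? ✓; end t=683 > t=461? ✓ → yes.
red_phase: end t=638 >= t=489? ✓; end t=638 > t=280? ✓; end t=638 > t=461? ✓ → yes.
silver_phase: end t=461 >= t=489? ✗; end t=461 > t=280? ✓; end t=461 > t=461? ✗ → no.
violet_phase: end t=275 >= t=489? ✗; end t=275 > t=280? ✗; end t=275 > t=461? ✗ → no.
Result: green_phase, red_phase.

green_phase, red_phase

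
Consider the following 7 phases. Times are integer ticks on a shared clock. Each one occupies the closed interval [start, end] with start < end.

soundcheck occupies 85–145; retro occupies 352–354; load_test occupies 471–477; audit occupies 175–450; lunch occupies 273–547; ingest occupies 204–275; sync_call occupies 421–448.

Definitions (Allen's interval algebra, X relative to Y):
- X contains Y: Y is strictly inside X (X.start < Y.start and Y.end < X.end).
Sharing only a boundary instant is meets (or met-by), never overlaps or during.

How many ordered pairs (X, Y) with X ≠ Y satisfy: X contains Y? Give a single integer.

6

Checking all 42 ordered pairs for relation 'contains'; matching pairs in alphabetical order:
(audit, ingest): audit contains ingest ✓
(audit, retro): audit contains retro ✓
(audit, sync_call): audit contains sync_call ✓
(lunch, load_test): lunch contains load_test ✓
(lunch, retro): lunch contains retro ✓
(lunch, sync_call): lunch contains sync_call ✓
Count: 6.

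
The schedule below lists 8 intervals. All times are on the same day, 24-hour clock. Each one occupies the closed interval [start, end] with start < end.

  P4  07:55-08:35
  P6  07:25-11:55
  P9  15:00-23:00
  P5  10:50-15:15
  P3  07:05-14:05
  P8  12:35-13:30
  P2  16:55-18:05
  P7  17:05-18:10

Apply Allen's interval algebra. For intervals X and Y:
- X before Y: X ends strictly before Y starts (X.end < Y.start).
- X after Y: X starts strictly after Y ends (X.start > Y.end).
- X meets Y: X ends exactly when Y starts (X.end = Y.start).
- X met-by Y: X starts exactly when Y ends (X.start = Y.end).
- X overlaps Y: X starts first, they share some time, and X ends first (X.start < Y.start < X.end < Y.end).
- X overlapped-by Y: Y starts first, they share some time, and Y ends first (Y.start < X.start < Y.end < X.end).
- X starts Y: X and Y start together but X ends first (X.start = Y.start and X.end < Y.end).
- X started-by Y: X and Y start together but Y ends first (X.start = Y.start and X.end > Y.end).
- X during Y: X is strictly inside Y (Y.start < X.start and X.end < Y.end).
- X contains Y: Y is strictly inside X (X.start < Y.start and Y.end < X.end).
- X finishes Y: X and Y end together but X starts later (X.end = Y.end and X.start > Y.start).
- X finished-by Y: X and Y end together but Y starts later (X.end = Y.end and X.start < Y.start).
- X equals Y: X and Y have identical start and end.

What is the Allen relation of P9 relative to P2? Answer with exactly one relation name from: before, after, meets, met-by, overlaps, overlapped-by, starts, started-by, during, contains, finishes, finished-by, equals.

contains

P9 = [15:00, 23:00]; P2 = [16:55, 18:05].
Compare endpoints: P9.start < P2.start, P9.start < P2.end, P9.end > P2.start, P9.end > P2.end.
That pattern is 'contains'.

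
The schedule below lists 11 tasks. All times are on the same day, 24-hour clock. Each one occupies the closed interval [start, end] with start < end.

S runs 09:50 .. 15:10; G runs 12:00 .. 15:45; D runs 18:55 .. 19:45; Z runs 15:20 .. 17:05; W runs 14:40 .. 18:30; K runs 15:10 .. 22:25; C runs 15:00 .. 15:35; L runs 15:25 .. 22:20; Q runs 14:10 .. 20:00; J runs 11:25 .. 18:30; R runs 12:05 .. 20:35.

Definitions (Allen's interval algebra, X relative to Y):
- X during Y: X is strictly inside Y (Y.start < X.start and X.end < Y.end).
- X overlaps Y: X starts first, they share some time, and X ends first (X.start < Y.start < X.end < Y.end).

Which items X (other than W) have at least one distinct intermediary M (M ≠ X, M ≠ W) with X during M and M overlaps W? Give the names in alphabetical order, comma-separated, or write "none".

C

Target W = [14:40, 18:30].
Intermediaries M with M overlaps W: G, S.
Via G — items with X during G: C.
Via S — items with X during S: none.
Union: C.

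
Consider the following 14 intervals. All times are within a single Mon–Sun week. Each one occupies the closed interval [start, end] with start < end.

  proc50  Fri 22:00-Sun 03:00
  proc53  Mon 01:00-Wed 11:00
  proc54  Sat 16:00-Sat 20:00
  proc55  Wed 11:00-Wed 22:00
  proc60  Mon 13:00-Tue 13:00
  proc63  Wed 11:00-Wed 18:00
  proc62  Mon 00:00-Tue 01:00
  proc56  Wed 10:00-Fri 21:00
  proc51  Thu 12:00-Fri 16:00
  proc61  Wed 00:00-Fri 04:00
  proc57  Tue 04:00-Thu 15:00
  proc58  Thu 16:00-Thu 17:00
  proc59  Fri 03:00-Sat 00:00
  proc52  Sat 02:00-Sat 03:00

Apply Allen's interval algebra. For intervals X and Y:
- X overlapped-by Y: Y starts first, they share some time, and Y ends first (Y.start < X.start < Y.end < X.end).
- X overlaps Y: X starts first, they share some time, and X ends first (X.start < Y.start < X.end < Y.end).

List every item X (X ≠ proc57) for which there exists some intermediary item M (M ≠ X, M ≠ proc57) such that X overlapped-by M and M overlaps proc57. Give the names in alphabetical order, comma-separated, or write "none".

proc56, proc61

Target proc57 = [Tue 04:00, Thu 15:00].
Intermediaries M with M overlaps proc57: proc53, proc60.
Via proc53 — items with X overlapped-by proc53: proc56, proc61.
Via proc60 — items with X overlapped-by proc60: none.
Union: proc56, proc61.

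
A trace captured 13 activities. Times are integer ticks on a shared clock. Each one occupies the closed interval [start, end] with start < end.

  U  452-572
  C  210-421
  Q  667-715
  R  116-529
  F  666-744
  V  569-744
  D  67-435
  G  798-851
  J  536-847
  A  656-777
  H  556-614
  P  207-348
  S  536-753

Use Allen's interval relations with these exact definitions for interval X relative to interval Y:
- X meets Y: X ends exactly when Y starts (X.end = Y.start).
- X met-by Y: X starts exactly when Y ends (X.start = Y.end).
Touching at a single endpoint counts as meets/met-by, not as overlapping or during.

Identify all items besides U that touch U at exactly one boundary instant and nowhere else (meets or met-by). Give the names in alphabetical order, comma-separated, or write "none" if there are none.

none

Target U = [452, 572].
A [656, 777] → after → no.
C [210, 421] → before → no.
D [67, 435] → before → no.
F [666, 744] → after → no.
G [798, 851] → after → no.
H [556, 614] → overlapped-by → no.
J [536, 847] → overlapped-by → no.
P [207, 348] → before → no.
Q [667, 715] → after → no.
R [116, 529] → overlaps → no.
S [536, 753] → overlapped-by → no.
V [569, 744] → overlapped-by → no.
Result: none.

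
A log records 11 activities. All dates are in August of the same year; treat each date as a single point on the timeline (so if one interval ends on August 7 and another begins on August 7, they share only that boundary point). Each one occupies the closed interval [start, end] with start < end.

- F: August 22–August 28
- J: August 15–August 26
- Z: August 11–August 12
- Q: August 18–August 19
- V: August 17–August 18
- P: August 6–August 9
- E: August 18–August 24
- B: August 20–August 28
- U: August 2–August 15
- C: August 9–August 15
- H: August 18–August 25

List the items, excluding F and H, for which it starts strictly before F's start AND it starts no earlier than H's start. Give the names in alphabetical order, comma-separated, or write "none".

B, E, Q

Conditions: its start is strictly before F's start (X.start < August 22) AND its start is no earlier than H's start (X.start >= August 18).
B: start August 20 < August 22? ✓; start August 20 >= August 18? ✓ → yes.
C: start August 9 < August 22? ✓; start August 9 >= August 18? ✗ → no.
E: start August 18 < August 22? ✓; start August 18 >= August 18? ✓ → yes.
J: start August 15 < August 22? ✓; start August 15 >= August 18? ✗ → no.
P: start August 6 < August 22? ✓; start August 6 >= August 18? ✗ → no.
Q: start August 18 < August 22? ✓; start August 18 >= August 18? ✓ → yes.
U: start August 2 < August 22? ✓; start August 2 >= August 18? ✗ → no.
V: start August 17 < August 22? ✓; start August 17 >= August 18? ✗ → no.
Z: start August 11 < August 22? ✓; start August 11 >= August 18? ✗ → no.
Result: B, E, Q.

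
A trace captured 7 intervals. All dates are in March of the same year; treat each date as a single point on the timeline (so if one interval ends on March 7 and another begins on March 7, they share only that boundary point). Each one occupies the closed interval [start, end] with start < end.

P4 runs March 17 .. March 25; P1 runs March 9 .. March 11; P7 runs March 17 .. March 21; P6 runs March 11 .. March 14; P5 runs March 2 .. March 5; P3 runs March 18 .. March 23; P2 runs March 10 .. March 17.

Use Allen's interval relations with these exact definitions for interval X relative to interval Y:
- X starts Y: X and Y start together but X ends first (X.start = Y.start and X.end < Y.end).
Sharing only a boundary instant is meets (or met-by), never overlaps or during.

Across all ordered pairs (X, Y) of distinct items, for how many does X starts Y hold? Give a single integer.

1

Checking all 42 ordered pairs for relation 'starts'; matching pairs in alphabetical order:
(P7, P4): P7 starts P4 ✓
Count: 1.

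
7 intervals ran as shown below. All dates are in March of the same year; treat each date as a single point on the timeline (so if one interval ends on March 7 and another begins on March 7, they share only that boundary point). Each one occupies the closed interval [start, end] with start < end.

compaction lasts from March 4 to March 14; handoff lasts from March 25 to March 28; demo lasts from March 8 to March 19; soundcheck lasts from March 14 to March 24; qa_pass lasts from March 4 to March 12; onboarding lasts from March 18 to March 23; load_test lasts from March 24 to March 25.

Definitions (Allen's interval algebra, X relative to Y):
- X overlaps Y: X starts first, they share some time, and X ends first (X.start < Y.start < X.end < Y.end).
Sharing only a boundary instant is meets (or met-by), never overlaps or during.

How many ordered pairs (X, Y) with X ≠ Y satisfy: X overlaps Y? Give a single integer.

4

Checking all 42 ordered pairs for relation 'overlaps'; matching pairs in alphabetical order:
(compaction, demo): compaction overlaps demo ✓
(demo, onboarding): demo overlaps onboarding ✓
(demo, soundcheck): demo overlaps soundcheck ✓
(qa_pass, demo): qa_pass overlaps demo ✓
Count: 4.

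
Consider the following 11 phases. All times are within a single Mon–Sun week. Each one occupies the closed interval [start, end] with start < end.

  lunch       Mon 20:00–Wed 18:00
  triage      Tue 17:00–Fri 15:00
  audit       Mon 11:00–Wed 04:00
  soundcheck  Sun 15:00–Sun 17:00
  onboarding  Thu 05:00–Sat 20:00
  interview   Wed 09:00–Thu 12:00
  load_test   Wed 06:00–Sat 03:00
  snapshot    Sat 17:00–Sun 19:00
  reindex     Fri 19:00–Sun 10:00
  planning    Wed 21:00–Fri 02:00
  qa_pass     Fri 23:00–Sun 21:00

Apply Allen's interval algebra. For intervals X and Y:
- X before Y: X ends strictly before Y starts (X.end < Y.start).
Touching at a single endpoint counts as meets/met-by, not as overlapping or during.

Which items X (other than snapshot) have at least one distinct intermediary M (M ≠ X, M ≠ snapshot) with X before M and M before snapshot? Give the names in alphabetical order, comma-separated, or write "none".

Target snapshot = [Sat 17:00, Sun 19:00].
Intermediaries M with M before snapshot: audit, interview, load_test, lunch, planning, triage.
Via audit — items with X before audit: none.
Via interview — items with X before interview: audit.
Via load_test — items with X before load_test: audit.
Via lunch — items with X before lunch: none.
Via planning — items with X before planning: audit, lunch.
Via triage — items with X before triage: none.
Union: audit, lunch.

audit, lunch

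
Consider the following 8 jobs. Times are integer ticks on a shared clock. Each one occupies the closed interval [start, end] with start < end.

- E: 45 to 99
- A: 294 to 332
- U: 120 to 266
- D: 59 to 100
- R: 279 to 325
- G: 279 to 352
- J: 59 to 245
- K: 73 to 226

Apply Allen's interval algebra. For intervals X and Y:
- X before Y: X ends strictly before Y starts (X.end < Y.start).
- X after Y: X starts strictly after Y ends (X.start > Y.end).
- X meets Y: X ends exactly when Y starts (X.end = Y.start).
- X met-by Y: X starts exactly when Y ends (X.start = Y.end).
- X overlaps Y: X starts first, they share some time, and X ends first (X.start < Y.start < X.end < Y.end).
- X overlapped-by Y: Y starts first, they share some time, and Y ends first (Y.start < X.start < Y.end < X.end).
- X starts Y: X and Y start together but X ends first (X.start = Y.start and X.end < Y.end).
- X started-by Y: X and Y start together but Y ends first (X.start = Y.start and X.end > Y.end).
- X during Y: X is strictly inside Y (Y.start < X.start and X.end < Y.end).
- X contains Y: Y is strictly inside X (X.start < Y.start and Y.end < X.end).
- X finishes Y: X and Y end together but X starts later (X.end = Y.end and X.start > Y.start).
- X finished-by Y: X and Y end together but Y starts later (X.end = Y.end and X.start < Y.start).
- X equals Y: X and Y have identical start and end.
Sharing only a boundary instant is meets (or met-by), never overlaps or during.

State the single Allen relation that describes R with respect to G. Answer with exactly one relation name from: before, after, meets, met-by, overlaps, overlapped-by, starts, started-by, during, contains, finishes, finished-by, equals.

starts

R = [279, 325]; G = [279, 352].
Compare endpoints: R.start = G.start, R.start < G.end, R.end > G.start, R.end < G.end.
That pattern is 'starts'.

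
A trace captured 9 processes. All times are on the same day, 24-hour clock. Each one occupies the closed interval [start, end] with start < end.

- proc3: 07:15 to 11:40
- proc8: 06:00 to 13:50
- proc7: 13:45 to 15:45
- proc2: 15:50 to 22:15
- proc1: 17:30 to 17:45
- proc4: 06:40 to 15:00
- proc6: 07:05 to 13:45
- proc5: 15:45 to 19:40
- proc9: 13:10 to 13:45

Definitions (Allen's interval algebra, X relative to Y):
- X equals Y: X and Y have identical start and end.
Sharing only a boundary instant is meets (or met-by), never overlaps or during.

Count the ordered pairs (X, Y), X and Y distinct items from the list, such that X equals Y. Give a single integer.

0

Checking all 72 ordered pairs for relation 'equals'; matching pairs in alphabetical order:
No pair satisfies it.
Count: 0.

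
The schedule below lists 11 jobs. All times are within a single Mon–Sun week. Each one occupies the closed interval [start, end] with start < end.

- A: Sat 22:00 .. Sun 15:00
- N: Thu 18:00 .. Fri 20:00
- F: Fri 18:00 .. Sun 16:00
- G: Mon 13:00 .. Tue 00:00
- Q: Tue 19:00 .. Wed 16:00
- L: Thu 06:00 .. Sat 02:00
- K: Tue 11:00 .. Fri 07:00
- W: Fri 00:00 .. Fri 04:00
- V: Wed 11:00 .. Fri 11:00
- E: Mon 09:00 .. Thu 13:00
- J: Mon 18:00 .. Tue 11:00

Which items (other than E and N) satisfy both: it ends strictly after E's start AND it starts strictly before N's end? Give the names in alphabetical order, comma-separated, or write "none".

F, G, J, K, L, Q, V, W

Conditions: its end is strictly after E's start (X.end > Mon 09:00) AND its start is strictly before N's end (X.start < Fri 20:00).
A: end Sun 15:00 > Mon 09:00? ✓; start Sat 22:00 < Fri 20:00? ✗ → no.
F: end Sun 16:00 > Mon 09:00? ✓; start Fri 18:00 < Fri 20:00? ✓ → yes.
G: end Tue 00:00 > Mon 09:00? ✓; start Mon 13:00 < Fri 20:00? ✓ → yes.
J: end Tue 11:00 > Mon 09:00? ✓; start Mon 18:00 < Fri 20:00? ✓ → yes.
K: end Fri 07:00 > Mon 09:00? ✓; start Tue 11:00 < Fri 20:00? ✓ → yes.
L: end Sat 02:00 > Mon 09:00? ✓; start Thu 06:00 < Fri 20:00? ✓ → yes.
Q: end Wed 16:00 > Mon 09:00? ✓; start Tue 19:00 < Fri 20:00? ✓ → yes.
V: end Fri 11:00 > Mon 09:00? ✓; start Wed 11:00 < Fri 20:00? ✓ → yes.
W: end Fri 04:00 > Mon 09:00? ✓; start Fri 00:00 < Fri 20:00? ✓ → yes.
Result: F, G, J, K, L, Q, V, W.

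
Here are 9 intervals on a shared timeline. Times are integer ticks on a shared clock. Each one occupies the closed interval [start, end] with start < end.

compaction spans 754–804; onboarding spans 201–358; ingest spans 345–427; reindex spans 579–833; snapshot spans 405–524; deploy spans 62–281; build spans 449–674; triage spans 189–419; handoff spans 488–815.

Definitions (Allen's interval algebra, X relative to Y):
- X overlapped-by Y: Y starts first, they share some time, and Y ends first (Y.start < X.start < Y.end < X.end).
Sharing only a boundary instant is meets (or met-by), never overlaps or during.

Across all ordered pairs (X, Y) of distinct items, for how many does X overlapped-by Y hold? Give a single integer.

11

Checking all 72 ordered pairs for relation 'overlapped-by'; matching pairs in alphabetical order:
(build, snapshot): build overlapped-by snapshot ✓
(handoff, build): handoff overlapped-by build ✓
(handoff, snapshot): handoff overlapped-by snapshot ✓
(ingest, onboarding): ingest overlapped-by onboarding ✓
(ingest, triage): ingest overlapped-by triage ✓
(onboarding, deploy): onboarding overlapped-by deploy ✓
(reindex, build): reindex overlapped-by build ✓
(reindex, handoff): reindex overlapped-by handoff ✓
(snapshot, ingest): snapshot overlapped-by ingest ✓
(snapshot, triage): snapshot overlapped-by triage ✓
(triage, deploy): triage overlapped-by deploy ✓
Count: 11.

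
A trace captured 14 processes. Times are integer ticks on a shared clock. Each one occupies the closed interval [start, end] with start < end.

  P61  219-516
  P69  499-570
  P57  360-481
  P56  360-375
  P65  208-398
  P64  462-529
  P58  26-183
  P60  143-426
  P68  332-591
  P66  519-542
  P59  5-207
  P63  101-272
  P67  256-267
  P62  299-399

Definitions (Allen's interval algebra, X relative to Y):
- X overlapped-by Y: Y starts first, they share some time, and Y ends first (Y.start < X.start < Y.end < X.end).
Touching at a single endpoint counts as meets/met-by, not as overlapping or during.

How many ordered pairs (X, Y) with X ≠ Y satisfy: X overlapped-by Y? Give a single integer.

22

Checking all 182 ordered pairs for relation 'overlapped-by'; matching pairs in alphabetical order:
(P57, P60): P57 overlapped-by P60 ✓
(P57, P62): P57 overlapped-by P62 ✓
(P57, P65): P57 overlapped-by P65 ✓
(P60, P58): P60 overlapped-by P58 ✓
(P60, P59): P60 overlapped-by P59 ✓
(P60, P63): P60 overlapped-by P63 ✓
(P61, P60): P61 overlapped-by P60 ✓
(P61, P63): P61 overlapped-by P63 ✓
(P61, P65): P61 overlapped-by P65 ✓
(P62, P65): P62 overlapped-by P65 ✓
(P63, P58): P63 overlapped-by P58 ✓
(P63, P59): P63 overlapped-by P59 ✓
(P64, P57): P64 overlapped-by P57 ✓
(P64, P61): P64 overlapped-by P61 ✓
(P65, P63): P65 overlapped-by P63 ✓
(P66, P64): P66 overlapped-by P64 ✓
(P68, P60): P68 overlapped-by P60 ✓
(P68, P61): P68 overlapped-by P61 ✓
(P68, P62): P68 overlapped-by P62 ✓
(P68, P65): P68 overlapped-by P65 ✓
(P69, P61): P69 overlapped-by P61 ✓
(P69, P64): P69 overlapped-by P64 ✓
Count: 22.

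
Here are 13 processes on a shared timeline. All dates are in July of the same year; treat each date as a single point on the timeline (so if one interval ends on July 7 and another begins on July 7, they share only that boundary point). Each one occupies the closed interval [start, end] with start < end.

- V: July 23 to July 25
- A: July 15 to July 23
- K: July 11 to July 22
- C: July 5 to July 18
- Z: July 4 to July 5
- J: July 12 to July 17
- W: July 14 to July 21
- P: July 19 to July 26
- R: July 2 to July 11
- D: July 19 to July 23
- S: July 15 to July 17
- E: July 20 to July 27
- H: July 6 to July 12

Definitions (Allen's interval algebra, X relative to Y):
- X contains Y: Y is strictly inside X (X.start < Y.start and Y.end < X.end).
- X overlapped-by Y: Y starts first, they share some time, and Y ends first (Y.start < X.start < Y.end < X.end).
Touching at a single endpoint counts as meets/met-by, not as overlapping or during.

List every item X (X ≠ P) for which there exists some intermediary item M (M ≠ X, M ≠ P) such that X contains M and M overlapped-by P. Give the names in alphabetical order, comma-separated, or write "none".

Target P = [July 19, July 26].
Intermediaries M with M overlapped-by P: E.
Via E — items with X contains E: none.
Union: none.

none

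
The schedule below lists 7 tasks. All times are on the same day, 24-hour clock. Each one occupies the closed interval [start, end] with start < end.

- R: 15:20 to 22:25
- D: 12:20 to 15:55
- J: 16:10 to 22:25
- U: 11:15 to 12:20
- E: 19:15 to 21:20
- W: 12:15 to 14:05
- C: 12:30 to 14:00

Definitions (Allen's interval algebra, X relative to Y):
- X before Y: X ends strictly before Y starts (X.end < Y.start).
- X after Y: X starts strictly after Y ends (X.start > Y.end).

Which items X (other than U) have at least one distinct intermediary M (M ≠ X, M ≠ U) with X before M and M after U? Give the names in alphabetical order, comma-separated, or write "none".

Target U = [11:15, 12:20].
Intermediaries M with M after U: C, E, J, R.
Via C — items with X before C: none.
Via E — items with X before E: C, D, W.
Via J — items with X before J: C, D, W.
Via R — items with X before R: C, W.
Union: C, D, W.

C, D, W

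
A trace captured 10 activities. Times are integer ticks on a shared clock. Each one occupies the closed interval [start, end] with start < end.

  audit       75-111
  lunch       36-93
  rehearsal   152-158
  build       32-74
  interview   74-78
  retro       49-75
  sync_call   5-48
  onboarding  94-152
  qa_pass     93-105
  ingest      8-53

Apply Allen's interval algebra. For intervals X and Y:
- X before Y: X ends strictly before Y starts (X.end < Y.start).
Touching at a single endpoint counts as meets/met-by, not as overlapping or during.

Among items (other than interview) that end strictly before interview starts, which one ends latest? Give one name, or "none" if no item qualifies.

ingest

Target interview = [74, 78].
audit [75, 111] → overlapped-by → excluded.
build [32, 74] → meets → excluded.
ingest [8, 53] → before → candidate.
lunch [36, 93] → contains → excluded.
onboarding [94, 152] → after → excluded.
qa_pass [93, 105] → after → excluded.
rehearsal [152, 158] → after → excluded.
retro [49, 75] → overlaps → excluded.
sync_call [5, 48] → before → candidate.
Among candidates, latest end is 53 → ingest.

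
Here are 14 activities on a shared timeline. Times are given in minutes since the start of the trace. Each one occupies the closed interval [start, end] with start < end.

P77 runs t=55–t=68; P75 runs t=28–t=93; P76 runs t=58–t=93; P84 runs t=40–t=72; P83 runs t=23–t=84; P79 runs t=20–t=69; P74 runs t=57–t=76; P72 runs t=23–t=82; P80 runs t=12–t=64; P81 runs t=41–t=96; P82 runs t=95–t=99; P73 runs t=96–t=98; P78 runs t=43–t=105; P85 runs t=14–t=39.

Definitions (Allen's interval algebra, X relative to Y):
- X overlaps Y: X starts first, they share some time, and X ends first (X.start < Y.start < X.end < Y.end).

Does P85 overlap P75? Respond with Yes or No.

P85 = [t=14, t=39], P75 = [t=28, t=93].
Actual relation of P85 to P75: overlaps.
Asked whether 'overlaps' holds → Yes.

Yes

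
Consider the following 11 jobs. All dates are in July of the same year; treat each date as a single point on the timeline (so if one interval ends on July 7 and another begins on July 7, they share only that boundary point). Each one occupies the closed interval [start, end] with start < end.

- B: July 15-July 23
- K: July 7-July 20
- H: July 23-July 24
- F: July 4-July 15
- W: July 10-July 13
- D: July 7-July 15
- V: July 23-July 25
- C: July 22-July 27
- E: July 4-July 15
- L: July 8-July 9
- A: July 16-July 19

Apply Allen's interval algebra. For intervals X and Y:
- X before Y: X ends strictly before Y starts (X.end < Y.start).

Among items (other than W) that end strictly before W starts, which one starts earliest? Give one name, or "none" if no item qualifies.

L

Target W = [July 10, July 13].
A [July 16, July 19] → after → excluded.
B [July 15, July 23] → after → excluded.
C [July 22, July 27] → after → excluded.
D [July 7, July 15] → contains → excluded.
E [July 4, July 15] → contains → excluded.
F [July 4, July 15] → contains → excluded.
H [July 23, July 24] → after → excluded.
K [July 7, July 20] → contains → excluded.
L [July 8, July 9] → before → candidate.
V [July 23, July 25] → after → excluded.
Among candidates, earliest start is July 8 → L.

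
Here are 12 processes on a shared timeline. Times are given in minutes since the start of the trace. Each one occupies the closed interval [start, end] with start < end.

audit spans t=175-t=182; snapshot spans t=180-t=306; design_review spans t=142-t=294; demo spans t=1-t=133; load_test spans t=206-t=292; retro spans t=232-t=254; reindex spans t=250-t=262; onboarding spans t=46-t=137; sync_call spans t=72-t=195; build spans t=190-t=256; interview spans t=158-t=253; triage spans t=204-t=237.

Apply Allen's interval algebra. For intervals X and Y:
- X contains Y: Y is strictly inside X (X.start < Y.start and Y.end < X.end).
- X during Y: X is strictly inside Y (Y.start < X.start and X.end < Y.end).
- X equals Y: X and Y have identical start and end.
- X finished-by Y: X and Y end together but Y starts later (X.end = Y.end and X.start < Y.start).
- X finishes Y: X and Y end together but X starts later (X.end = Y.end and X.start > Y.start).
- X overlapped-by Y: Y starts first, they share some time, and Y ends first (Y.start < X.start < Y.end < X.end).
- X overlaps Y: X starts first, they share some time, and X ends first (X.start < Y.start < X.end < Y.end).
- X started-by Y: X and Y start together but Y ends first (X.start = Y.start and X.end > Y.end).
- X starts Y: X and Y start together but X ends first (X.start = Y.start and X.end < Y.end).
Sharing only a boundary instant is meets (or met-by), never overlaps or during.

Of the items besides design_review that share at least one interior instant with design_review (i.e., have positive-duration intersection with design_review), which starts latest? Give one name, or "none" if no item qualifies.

Target design_review = [t=142, t=294].
audit [t=175, t=182] → during → candidate.
build [t=190, t=256] → during → candidate.
demo [t=1, t=133] → before → excluded.
interview [t=158, t=253] → during → candidate.
load_test [t=206, t=292] → during → candidate.
onboarding [t=46, t=137] → before → excluded.
reindex [t=250, t=262] → during → candidate.
retro [t=232, t=254] → during → candidate.
snapshot [t=180, t=306] → overlapped-by → candidate.
sync_call [t=72, t=195] → overlaps → candidate.
triage [t=204, t=237] → during → candidate.
Among candidates, latest start is t=250 → reindex.

reindex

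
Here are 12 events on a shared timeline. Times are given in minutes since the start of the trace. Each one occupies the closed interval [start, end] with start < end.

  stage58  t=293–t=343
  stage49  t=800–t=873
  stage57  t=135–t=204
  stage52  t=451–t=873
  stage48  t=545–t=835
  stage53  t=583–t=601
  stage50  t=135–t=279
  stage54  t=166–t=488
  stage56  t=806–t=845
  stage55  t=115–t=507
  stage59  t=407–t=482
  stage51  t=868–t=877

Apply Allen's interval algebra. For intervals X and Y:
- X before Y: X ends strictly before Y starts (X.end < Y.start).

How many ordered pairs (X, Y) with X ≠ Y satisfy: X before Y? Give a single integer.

43

Checking all 132 ordered pairs for relation 'before'; matching pairs in alphabetical order:
(stage48, stage51): stage48 before stage51 ✓
(stage50, stage48): stage50 before stage48 ✓
(stage50, stage49): stage50 before stage49 ✓
(stage50, stage51): stage50 before stage51 ✓
(stage50, stage52): stage50 before stage52 ✓
(stage50, stage53): stage50 before stage53 ✓
(stage50, stage56): stage50 before stage56 ✓
(stage50, stage58): stage50 before stage58 ✓
(stage50, stage59): stage50 before stage59 ✓
(stage53, stage49): stage53 before stage49 ✓
(stage53, stage51): stage53 before stage51 ✓
(stage53, stage56): stage53 before stage56 ✓
(stage54, stage48): stage54 before stage48 ✓
(stage54, stage49): stage54 before stage49 ✓
(stage54, stage51): stage54 before stage51 ✓
(stage54, stage53): stage54 before stage53 ✓
(stage54, stage56): stage54 before stage56 ✓
(stage55, stage48): stage55 before stage48 ✓
(stage55, stage49): stage55 before stage49 ✓
(stage55, stage51): stage55 before stage51 ✓
(stage55, stage53): stage55 before stage53 ✓
(stage55, stage56): stage55 before stage56 ✓
(stage56, stage51): stage56 before stage51 ✓
(stage57, stage48): stage57 before stage48 ✓
... plus 19 further pairs not listed.
Count: 43.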